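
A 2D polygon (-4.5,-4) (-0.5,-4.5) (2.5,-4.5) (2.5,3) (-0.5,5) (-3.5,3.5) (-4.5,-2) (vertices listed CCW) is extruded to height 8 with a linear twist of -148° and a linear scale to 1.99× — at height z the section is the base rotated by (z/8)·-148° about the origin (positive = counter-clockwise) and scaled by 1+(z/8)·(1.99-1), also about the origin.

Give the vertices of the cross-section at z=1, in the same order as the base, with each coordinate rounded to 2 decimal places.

Cross-section at z=1: (-6.22,-2.66) (-2.14,-4.62) (1.06,-5.69) (3.73,2.31) (1.25,5.51) (-2.48,4.98) (-5.51,-0.53)

t = z/height = 1/8 = 0.125
s = 1 + (scale-1)·z/height = 1 + (1.99-1)·1/8 = 1.123750
θ = twist·z/height = -148°·1/8 = -18.5000° = -0.322886 rad
cos θ = 0.948324, sin θ = -0.317305 (intermediates below are computed at full precision and shown rounded to 5 d.p.)
v1: (-4.5,-4) → rotate → (-5.53668,-2.36542) → ×s → (-6.22184,-2.65814) → (-6.22,-2.66)
v2: (-0.5,-4.5) → rotate → (-1.90203,-4.10880) → ×s → (-2.13741,-4.61727) → (-2.14,-4.62)
v3: (2.5,-4.5) → rotate → (0.94294,-5.06072) → ×s → (1.05963,-5.68698) → (1.06,-5.69)
v4: (2.5,3) → rotate → (3.32272,2.05171) → ×s → (3.73391,2.30561) → (3.73,2.31)
v5: (-0.5,5) → rotate → (1.11236,4.90027) → ×s → (1.25002,5.50668) → (1.25,5.51)
v6: (-3.5,3.5) → rotate → (-2.20857,4.42970) → ×s → (-2.48188,4.97787) → (-2.48,4.98)
v7: (-4.5,-2) → rotate → (-4.90207,-0.46878) → ×s → (-5.50870,-0.52679) → (-5.51,-0.53)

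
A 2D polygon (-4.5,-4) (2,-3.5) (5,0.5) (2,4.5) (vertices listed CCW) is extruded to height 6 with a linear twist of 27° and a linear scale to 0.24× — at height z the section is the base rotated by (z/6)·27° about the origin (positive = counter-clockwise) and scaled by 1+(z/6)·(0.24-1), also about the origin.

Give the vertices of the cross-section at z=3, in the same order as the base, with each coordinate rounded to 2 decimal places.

t = z/height = 3/6 = 0.5
s = 1 + (scale-1)·z/height = 1 + (0.24-1)·3/6 = 0.620000
θ = twist·z/height = 27°·3/6 = 13.5000° = 0.235619 rad
cos θ = 0.972370, sin θ = 0.233445 (intermediates below are computed at full precision and shown rounded to 5 d.p.)
v1: (-4.5,-4) → rotate → (-3.44188,-4.93998) → ×s → (-2.13397,-3.06279) → (-2.13,-3.06)
v2: (2,-3.5) → rotate → (2.76180,-2.93640) → ×s → (1.71232,-1.82057) → (1.71,-1.82)
v3: (5,0.5) → rotate → (4.74513,1.65341) → ×s → (2.94198,1.02512) → (2.94,1.03)
v4: (2,4.5) → rotate → (0.89424,4.84256) → ×s → (0.55443,3.00238) → (0.55,3.00)

Cross-section at z=3: (-2.13,-3.06) (1.71,-1.82) (2.94,1.03) (0.55,3.00)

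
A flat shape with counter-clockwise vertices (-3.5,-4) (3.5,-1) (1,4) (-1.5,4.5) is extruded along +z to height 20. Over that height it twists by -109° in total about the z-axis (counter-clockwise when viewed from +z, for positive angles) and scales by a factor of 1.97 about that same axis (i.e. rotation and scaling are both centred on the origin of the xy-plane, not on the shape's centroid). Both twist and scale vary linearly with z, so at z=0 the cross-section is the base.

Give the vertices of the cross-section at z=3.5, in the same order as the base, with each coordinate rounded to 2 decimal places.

Cross-section at z=3.5: (-5.40,-3.08) (3.49,-2.44) (2.63,4.04) (0.06,5.55)

t = z/height = 3.5/20 = 0.175
s = 1 + (scale-1)·z/height = 1 + (1.97-1)·3.5/20 = 1.169750
θ = twist·z/height = -109°·3.5/20 = -19.0750° = -0.332922 rad
cos θ = 0.945092, sin θ = -0.326806 (intermediates below are computed at full precision and shown rounded to 5 d.p.)
v1: (-3.5,-4) → rotate → (-4.61504,-2.63655) → ×s → (-5.39845,-3.08410) → (-5.40,-3.08)
v2: (3.5,-1) → rotate → (2.98102,-2.08891) → ×s → (3.48704,-2.44350) → (3.49,-2.44)
v3: (1,4) → rotate → (2.25231,3.45356) → ×s → (2.63464,4.03980) → (2.63,4.04)
v4: (-1.5,4.5) → rotate → (0.05299,4.74312) → ×s → (0.06198,5.54827) → (0.06,5.55)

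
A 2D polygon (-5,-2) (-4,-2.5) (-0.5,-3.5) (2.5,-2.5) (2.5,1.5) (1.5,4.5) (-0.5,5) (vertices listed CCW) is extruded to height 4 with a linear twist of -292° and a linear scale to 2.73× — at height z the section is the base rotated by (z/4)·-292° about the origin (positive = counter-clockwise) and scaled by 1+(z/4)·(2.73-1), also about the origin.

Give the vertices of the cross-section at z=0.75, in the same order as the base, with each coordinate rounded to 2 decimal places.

t = z/height = 0.75/4 = 0.1875
s = 1 + (scale-1)·z/height = 1 + (2.73-1)·0.75/4 = 1.324375
θ = twist·z/height = -292°·0.75/4 = -54.7500° = -0.955568 rad
cos θ = 0.577145, sin θ = -0.816642 (intermediates below are computed at full precision and shown rounded to 5 d.p.)
v1: (-5,-2) → rotate → (-4.51901,2.92892) → ×s → (-5.98486,3.87898) → (-5.98,3.88)
v2: (-4,-2.5) → rotate → (-4.35018,1.82370) → ×s → (-5.76128,2.41527) → (-5.76,2.42)
v3: (-0.5,-3.5) → rotate → (-3.14682,-1.61169) → ×s → (-4.16757,-2.13448) → (-4.17,-2.13)
v4: (2.5,-2.5) → rotate → (-0.59874,-3.48447) → ×s → (-0.79296,-4.61474) → (-0.79,-4.61)
v5: (2.5,1.5) → rotate → (2.66783,-1.17589) → ×s → (3.53320,-1.55731) → (3.53,-1.56)
v6: (1.5,4.5) → rotate → (4.54060,1.37219) → ×s → (6.01346,1.81730) → (6.01,1.82)
v7: (-0.5,5) → rotate → (3.79464,3.29405) → ×s → (5.02552,4.36255) → (5.03,4.36)

Cross-section at z=0.75: (-5.98,3.88) (-5.76,2.42) (-4.17,-2.13) (-0.79,-4.61) (3.53,-1.56) (6.01,1.82) (5.03,4.36)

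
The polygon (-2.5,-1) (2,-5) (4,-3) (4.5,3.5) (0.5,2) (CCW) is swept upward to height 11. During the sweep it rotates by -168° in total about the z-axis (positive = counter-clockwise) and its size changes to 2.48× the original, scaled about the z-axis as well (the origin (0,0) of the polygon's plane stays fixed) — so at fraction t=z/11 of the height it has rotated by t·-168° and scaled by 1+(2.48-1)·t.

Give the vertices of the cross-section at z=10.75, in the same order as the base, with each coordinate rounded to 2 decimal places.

t = z/height = 10.75/11 = 0.977273
s = 1 + (scale-1)·z/height = 1 + (2.48-1)·10.75/11 = 2.446364
θ = twist·z/height = -168°·10.75/11 = -164.1818° = -2.865513 rad
cos θ = -0.962132, sin θ = -0.272586 (intermediates below are computed at full precision and shown rounded to 5 d.p.)
v1: (-2.5,-1) → rotate → (2.13274,1.64360) → ×s → (5.21747,4.02083) → (5.22,4.02)
v2: (2,-5) → rotate → (-3.28719,4.26549) → ×s → (-8.04166,10.43493) → (-8.04,10.43)
v3: (4,-3) → rotate → (-4.66628,1.79605) → ×s → (-11.41542,4.39380) → (-11.42,4.39)
v4: (4.5,3.5) → rotate → (-3.37554,-4.59410) → ×s → (-8.25780,-11.23883) → (-8.26,-11.24)
v5: (0.5,2) → rotate → (0.06411,-2.06056) → ×s → (0.15683,-5.04087) → (0.16,-5.04)

Cross-section at z=10.75: (5.22,4.02) (-8.04,10.43) (-11.42,4.39) (-8.26,-11.24) (0.16,-5.04)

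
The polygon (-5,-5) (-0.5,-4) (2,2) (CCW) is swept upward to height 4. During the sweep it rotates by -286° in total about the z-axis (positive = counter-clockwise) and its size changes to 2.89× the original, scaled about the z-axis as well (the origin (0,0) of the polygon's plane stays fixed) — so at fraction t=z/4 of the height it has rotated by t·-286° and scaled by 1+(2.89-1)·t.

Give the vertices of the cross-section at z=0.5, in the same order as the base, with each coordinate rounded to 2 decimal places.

t = z/height = 0.5/4 = 0.125
s = 1 + (scale-1)·z/height = 1 + (2.89-1)·0.5/4 = 1.236250
θ = twist·z/height = -286°·0.5/4 = -35.7500° = -0.623955 rad
cos θ = 0.811574, sin θ = -0.584250 (intermediates below are computed at full precision and shown rounded to 5 d.p.)
v1: (-5,-5) → rotate → (-6.97912,-1.13662) → ×s → (-8.62793,-1.40515) → (-8.63,-1.41)
v2: (-0.5,-4) → rotate → (-2.74279,-2.95417) → ×s → (-3.39077,-3.65209) → (-3.39,-3.65)
v3: (2,2) → rotate → (2.79165,0.45465) → ×s → (3.45117,0.56206) → (3.45,0.56)

Cross-section at z=0.5: (-8.63,-1.41) (-3.39,-3.65) (3.45,0.56)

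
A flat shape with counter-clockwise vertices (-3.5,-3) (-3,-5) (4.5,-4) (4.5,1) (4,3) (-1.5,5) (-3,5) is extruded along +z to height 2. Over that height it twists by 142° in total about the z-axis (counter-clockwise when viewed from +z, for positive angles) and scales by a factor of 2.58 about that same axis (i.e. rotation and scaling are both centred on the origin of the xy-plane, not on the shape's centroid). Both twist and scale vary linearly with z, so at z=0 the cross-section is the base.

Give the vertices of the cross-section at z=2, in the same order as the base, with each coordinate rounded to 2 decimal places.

Cross-section at z=2: (11.88,0.54) (14.04,5.40) (-2.80,15.28) (-10.74,5.11) (-12.90,0.25) (-4.89,-12.55) (-1.84,-14.93)

t = z/height = 2/2 = 1
s = 1 + (scale-1)·z/height = 1 + (2.58-1)·2/2 = 2.580000
θ = twist·z/height = 142°·2/2 = 142.0000° = 2.478368 rad
cos θ = -0.788011, sin θ = 0.615661 (intermediates below are computed at full precision and shown rounded to 5 d.p.)
v1: (-3.5,-3) → rotate → (4.60502,0.20922) → ×s → (11.88096,0.53978) → (11.88,0.54)
v2: (-3,-5) → rotate → (5.44234,2.09307) → ×s → (14.04124,5.40012) → (14.04,5.40)
v3: (4.5,-4) → rotate → (-1.08340,5.92252) → ×s → (-2.79518,15.28010) → (-2.80,15.28)
v4: (4.5,1) → rotate → (-4.16171,1.98247) → ×s → (-10.73721,5.11476) → (-10.74,5.11)
v5: (4,3) → rotate → (-4.99903,0.09861) → ×s → (-12.89749,0.25442) → (-12.90,0.25)
v6: (-1.5,5) → rotate → (-1.89629,-4.86355) → ×s → (-4.89243,-12.54795) → (-4.89,-12.55)
v7: (-3,5) → rotate → (-0.71428,-5.78704) → ×s → (-1.84283,-14.93056) → (-1.84,-14.93)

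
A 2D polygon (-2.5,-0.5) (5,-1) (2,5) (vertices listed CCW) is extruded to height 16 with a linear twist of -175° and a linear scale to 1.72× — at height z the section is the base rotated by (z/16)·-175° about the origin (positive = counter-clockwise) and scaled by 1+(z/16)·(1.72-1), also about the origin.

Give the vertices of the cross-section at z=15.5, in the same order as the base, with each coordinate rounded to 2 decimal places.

Cross-section at z=15.5: (4.02,1.61) (-8.65,0.13) (-1.80,-8.96)

t = z/height = 15.5/16 = 0.96875
s = 1 + (scale-1)·z/height = 1 + (1.72-1)·15.5/16 = 1.697500
θ = twist·z/height = -175°·15.5/16 = -169.5313° = -2.958878 rad
cos θ = -0.983354, sin θ = -0.181699 (intermediates below are computed at full precision and shown rounded to 5 d.p.)
v1: (-2.5,-0.5) → rotate → (2.36754,0.94593) → ×s → (4.01889,1.60571) → (4.02,1.61)
v2: (5,-1) → rotate → (-5.09847,0.07486) → ×s → (-8.65465,0.12707) → (-8.65,0.13)
v3: (2,5) → rotate → (-1.05821,-5.28017) → ×s → (-1.79632,-8.96309) → (-1.80,-8.96)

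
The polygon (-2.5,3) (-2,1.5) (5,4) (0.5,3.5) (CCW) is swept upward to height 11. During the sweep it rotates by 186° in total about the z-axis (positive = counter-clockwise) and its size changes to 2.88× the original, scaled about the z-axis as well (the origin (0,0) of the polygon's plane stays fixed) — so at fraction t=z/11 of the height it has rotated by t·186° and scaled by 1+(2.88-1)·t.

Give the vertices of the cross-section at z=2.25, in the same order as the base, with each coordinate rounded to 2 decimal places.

t = z/height = 2.25/11 = 0.204545
s = 1 + (scale-1)·z/height = 1 + (2.88-1)·2.25/11 = 1.384545
θ = twist·z/height = 186°·2.25/11 = 38.0455° = 0.664018 rad
cos θ = 0.787522, sin θ = 0.616286 (intermediates below are computed at full precision and shown rounded to 5 d.p.)
v1: (-2.5,3) → rotate → (-3.81766,0.82185) → ×s → (-5.28573,1.13789) → (-5.29,1.14)
v2: (-2,1.5) → rotate → (-2.49947,-0.05129) → ×s → (-3.46064,-0.07101) → (-3.46,-0.07)
v3: (5,4) → rotate → (1.47246,6.23152) → ×s → (2.03869,8.62782) → (2.04,8.63)
v4: (0.5,3.5) → rotate → (-1.76324,3.06447) → ×s → (-2.44129,4.24290) → (-2.44,4.24)

Cross-section at z=2.25: (-5.29,1.14) (-3.46,-0.07) (2.04,8.63) (-2.44,4.24)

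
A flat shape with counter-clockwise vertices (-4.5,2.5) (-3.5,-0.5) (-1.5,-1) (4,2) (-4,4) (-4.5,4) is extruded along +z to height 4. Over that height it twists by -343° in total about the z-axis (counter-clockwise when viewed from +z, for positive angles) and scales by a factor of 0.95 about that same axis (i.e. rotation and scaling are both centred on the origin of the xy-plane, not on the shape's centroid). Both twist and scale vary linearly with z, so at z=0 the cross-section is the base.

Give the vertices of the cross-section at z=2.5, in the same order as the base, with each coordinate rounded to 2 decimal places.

t = z/height = 2.5/4 = 0.625
s = 1 + (scale-1)·z/height = 1 + (0.95-1)·2.5/4 = 0.968750
θ = twist·z/height = -343°·2.5/4 = -214.3750° = -3.741550 rad
cos θ = -0.825360, sin θ = 0.564607 (intermediates below are computed at full precision and shown rounded to 5 d.p.)
v1: (-4.5,2.5) → rotate → (2.30260,-4.60413) → ×s → (2.23065,-4.46025) → (2.23,-4.46)
v2: (-3.5,-0.5) → rotate → (3.17106,-1.56344) → ×s → (3.07197,-1.51459) → (3.07,-1.51)
v3: (-1.5,-1) → rotate → (1.80265,-0.02155) → ×s → (1.74631,-0.02088) → (1.75,-0.02)
v4: (4,2) → rotate → (-4.43065,0.60771) → ×s → (-4.29220,0.58872) → (-4.29,0.59)
v5: (-4,4) → rotate → (1.04301,-5.55987) → ×s → (1.01042,-5.38612) → (1.01,-5.39)
v6: (-4.5,4) → rotate → (1.45569,-5.84217) → ×s → (1.41020,-5.65960) → (1.41,-5.66)

Cross-section at z=2.5: (2.23,-4.46) (3.07,-1.51) (1.75,-0.02) (-4.29,0.59) (1.01,-5.39) (1.41,-5.66)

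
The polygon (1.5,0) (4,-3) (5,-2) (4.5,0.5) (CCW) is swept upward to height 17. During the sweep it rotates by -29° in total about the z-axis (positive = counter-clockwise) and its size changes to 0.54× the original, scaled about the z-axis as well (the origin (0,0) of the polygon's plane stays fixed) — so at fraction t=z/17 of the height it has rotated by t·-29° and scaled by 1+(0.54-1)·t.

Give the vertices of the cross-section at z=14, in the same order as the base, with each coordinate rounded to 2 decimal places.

t = z/height = 14/17 = 0.823529
s = 1 + (scale-1)·z/height = 1 + (0.54-1)·14/17 = 0.621176
θ = twist·z/height = -29°·14/17 = -23.8824° = -0.416826 rad
cos θ = 0.914379, sin θ = -0.404860 (intermediates below are computed at full precision and shown rounded to 5 d.p.)
v1: (1.5,0) → rotate → (1.37157,-0.60729) → ×s → (0.85199,-0.37723) → (0.85,-0.38)
v2: (4,-3) → rotate → (2.44293,-4.36258) → ×s → (1.51749,-2.70993) → (1.52,-2.71)
v3: (5,-2) → rotate → (3.76217,-3.85306) → ×s → (2.33697,-2.39343) → (2.34,-2.39)
v4: (4.5,0.5) → rotate → (4.31713,-1.36468) → ×s → (2.68170,-0.84771) → (2.68,-0.85)

Cross-section at z=14: (0.85,-0.38) (1.52,-2.71) (2.34,-2.39) (2.68,-0.85)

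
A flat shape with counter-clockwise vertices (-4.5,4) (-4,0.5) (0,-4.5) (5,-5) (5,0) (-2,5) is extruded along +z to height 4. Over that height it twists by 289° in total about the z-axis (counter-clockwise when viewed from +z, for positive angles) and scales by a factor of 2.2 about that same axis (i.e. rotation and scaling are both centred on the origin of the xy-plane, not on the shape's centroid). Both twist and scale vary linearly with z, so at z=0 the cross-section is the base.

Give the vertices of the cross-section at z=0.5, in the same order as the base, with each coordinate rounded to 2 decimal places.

t = z/height = 0.5/4 = 0.125
s = 1 + (scale-1)·z/height = 1 + (2.2-1)·0.5/4 = 1.150000
θ = twist·z/height = 289°·0.5/4 = 36.1250° = 0.630500 rad
cos θ = 0.807733, sin θ = 0.589549 (intermediates below are computed at full precision and shown rounded to 5 d.p.)
v1: (-4.5,4) → rotate → (-5.99299,0.57796) → ×s → (-6.89194,0.66466) → (-6.89,0.66)
v2: (-4,0.5) → rotate → (-3.52571,-1.95433) → ×s → (-4.05456,-2.24748) → (-4.05,-2.25)
v3: (0,-4.5) → rotate → (2.65297,-3.63480) → ×s → (3.05092,-4.18002) → (3.05,-4.18)
v4: (5,-5) → rotate → (6.98641,-1.09092) → ×s → (8.03437,-1.25456) → (8.03,-1.25)
v5: (5,0) → rotate → (4.03866,2.94774) → ×s → (4.64446,3.38991) → (4.64,3.39)
v6: (-2,5) → rotate → (-4.56321,2.85957) → ×s → (-5.24769,3.28850) → (-5.25,3.29)

Cross-section at z=0.5: (-6.89,0.66) (-4.05,-2.25) (3.05,-4.18) (8.03,-1.25) (4.64,3.39) (-5.25,3.29)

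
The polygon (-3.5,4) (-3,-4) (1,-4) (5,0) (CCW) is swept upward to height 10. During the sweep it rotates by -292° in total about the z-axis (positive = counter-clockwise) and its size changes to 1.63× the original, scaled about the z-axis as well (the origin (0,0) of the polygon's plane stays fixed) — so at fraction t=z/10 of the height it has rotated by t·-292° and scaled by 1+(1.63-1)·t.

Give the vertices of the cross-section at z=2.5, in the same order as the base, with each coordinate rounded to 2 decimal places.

Cross-section at z=2.5: (3.24,5.23) (-5.44,1.97) (-4.09,-2.46) (1.69,-5.53)

t = z/height = 2.5/10 = 0.25
s = 1 + (scale-1)·z/height = 1 + (1.63-1)·2.5/10 = 1.157500
θ = twist·z/height = -292°·2.5/10 = -73.0000° = -1.274090 rad
cos θ = 0.292372, sin θ = -0.956305 (intermediates below are computed at full precision and shown rounded to 5 d.p.)
v1: (-3.5,4) → rotate → (2.80192,4.51655) → ×s → (3.24322,5.22791) → (3.24,5.23)
v2: (-3,-4) → rotate → (-4.70233,1.69943) → ×s → (-5.44295,1.96709) → (-5.44,1.97)
v3: (1,-4) → rotate → (-3.53285,-2.12579) → ×s → (-4.08927,-2.46060) → (-4.09,-2.46)
v4: (5,0) → rotate → (1.46186,-4.78152) → ×s → (1.69210,-5.53461) → (1.69,-5.53)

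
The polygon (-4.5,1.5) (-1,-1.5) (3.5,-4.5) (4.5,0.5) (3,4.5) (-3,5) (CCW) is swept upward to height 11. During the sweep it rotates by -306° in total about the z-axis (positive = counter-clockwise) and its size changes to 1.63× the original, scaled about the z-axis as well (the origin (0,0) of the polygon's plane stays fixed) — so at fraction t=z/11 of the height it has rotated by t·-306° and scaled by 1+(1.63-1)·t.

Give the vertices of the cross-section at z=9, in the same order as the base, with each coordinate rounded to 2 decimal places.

Cross-section at z=9: (0.15,-7.19) (2.65,-0.66) (4.64,7.29) (-3.01,6.17) (-7.95,1.99) (-5.61,-6.83)

t = z/height = 9/11 = 0.818182
s = 1 + (scale-1)·z/height = 1 + (1.63-1)·9/11 = 1.515455
θ = twist·z/height = -306°·9/11 = -250.3636° = -4.369670 rad
cos θ = -0.336049, sin θ = 0.941844 (intermediates below are computed at full precision and shown rounded to 5 d.p.)
v1: (-4.5,1.5) → rotate → (0.09946,-4.74237) → ×s → (0.15072,-7.18685) → (0.15,-7.19)
v2: (-1,-1.5) → rotate → (1.74882,-0.43777) → ×s → (2.65025,-0.66342) → (2.65,-0.66)
v3: (3.5,-4.5) → rotate → (3.06213,4.80868) → ×s → (4.64051,7.28733) → (4.64,7.29)
v4: (4.5,0.5) → rotate → (-1.98314,4.07027) → ×s → (-3.00537,6.16832) → (-3.01,6.17)
v5: (3,4.5) → rotate → (-5.24645,1.31331) → ×s → (-7.95075,1.99026) → (-7.95,1.99)
v6: (-3,5) → rotate → (-3.70107,-4.50578) → ×s → (-5.60881,-6.82830) → (-5.61,-6.83)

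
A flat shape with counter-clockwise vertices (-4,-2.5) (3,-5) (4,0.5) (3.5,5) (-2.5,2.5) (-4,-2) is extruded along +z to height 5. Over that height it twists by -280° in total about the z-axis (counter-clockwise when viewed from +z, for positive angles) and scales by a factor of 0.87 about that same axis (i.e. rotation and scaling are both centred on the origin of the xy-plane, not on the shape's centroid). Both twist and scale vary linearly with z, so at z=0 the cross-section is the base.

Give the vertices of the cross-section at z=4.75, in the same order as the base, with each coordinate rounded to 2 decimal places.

t = z/height = 4.75/5 = 0.95
s = 1 + (scale-1)·z/height = 1 + (0.87-1)·4.75/5 = 0.876500
θ = twist·z/height = -280°·4.75/5 = -266.0000° = -4.642576 rad
cos θ = -0.069756, sin θ = 0.997564 (intermediates below are computed at full precision and shown rounded to 5 d.p.)
v1: (-4,-2.5) → rotate → (2.77294,-3.81587) → ×s → (2.43048,-3.34461) → (2.43,-3.34)
v2: (3,-5) → rotate → (4.77855,3.34147) → ×s → (4.18840,2.92880) → (4.19,2.93)
v3: (4,0.5) → rotate → (-0.77781,3.95538) → ×s → (-0.68175,3.46689) → (-0.68,3.47)
v4: (3.5,5) → rotate → (-5.23197,3.14269) → ×s → (-4.58582,2.75457) → (-4.59,2.75)
v5: (-2.5,2.5) → rotate → (-2.31952,-2.66830) → ×s → (-2.03306,-2.33877) → (-2.03,-2.34)
v6: (-4,-2) → rotate → (2.27415,-3.85074) → ×s → (1.99330,-3.37518) → (1.99,-3.38)

Cross-section at z=4.75: (2.43,-3.34) (4.19,2.93) (-0.68,3.47) (-4.59,2.75) (-2.03,-2.34) (1.99,-3.38)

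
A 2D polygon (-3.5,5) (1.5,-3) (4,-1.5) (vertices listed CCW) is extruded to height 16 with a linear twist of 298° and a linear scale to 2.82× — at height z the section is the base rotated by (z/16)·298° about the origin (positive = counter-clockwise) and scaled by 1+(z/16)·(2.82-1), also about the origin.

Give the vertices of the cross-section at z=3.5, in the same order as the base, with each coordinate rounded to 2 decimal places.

t = z/height = 3.5/16 = 0.21875
s = 1 + (scale-1)·z/height = 1 + (2.82-1)·3.5/16 = 1.398125
θ = twist·z/height = 298°·3.5/16 = 65.1875° = 1.137737 rad
cos θ = 0.419650, sin θ = 0.907686 (intermediates below are computed at full precision and shown rounded to 5 d.p.)
v1: (-3.5,5) → rotate → (-6.00721,-1.07865) → ×s → (-8.39882,-1.50809) → (-8.40,-1.51)
v2: (1.5,-3) → rotate → (3.35253,0.10258) → ×s → (4.68726,0.14342) → (4.69,0.14)
v3: (4,-1.5) → rotate → (3.04013,3.00127) → ×s → (4.25048,4.19615) → (4.25,4.20)

Cross-section at z=3.5: (-8.40,-1.51) (4.69,0.14) (4.25,4.20)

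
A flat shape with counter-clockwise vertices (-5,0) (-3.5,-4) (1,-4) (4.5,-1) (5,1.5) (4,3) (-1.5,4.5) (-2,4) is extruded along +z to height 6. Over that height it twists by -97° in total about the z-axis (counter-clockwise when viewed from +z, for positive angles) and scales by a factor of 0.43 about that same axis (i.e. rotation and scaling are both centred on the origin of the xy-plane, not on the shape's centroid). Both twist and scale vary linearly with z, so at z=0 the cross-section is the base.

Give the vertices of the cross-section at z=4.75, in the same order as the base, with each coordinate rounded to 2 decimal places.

Cross-section at z=4.75: (-0.63,2.67) (-2.58,1.37) (-2.01,-1.04) (0.03,-2.53) (1.43,-2.48) (2.10,-1.76) (2.22,1.37) (1.89,1.57)

t = z/height = 4.75/6 = 0.791667
s = 1 + (scale-1)·z/height = 1 + (0.43-1)·4.75/6 = 0.548750
θ = twist·z/height = -97°·4.75/6 = -76.7917° = -1.340267 rad
cos θ = 0.228492, sin θ = -0.973546 (intermediates below are computed at full precision and shown rounded to 5 d.p.)
v1: (-5,0) → rotate → (-1.14246,4.86773) → ×s → (-0.62693,2.67117) → (-0.63,2.67)
v2: (-3.5,-4) → rotate → (-4.69391,2.49344) → ×s → (-2.57578,1.36828) → (-2.58,1.37)
v3: (1,-4) → rotate → (-3.66569,-1.88752) → ×s → (-2.01155,-1.03577) → (-2.01,-1.04)
v4: (4.5,-1) → rotate → (0.05467,-4.60945) → ×s → (0.03000,-2.52943) → (0.03,-2.53)
v5: (5,1.5) → rotate → (2.60278,-4.52499) → ×s → (1.42828,-2.48309) → (1.43,-2.48)
v6: (4,3) → rotate → (3.83461,-3.20871) → ×s → (2.10424,-1.76078) → (2.10,-1.76)
v7: (-1.5,4.5) → rotate → (4.03822,2.48853) → ×s → (2.21597,1.36558) → (2.22,1.37)
v8: (-2,4) → rotate → (3.43720,2.86106) → ×s → (1.88616,1.57001) → (1.89,1.57)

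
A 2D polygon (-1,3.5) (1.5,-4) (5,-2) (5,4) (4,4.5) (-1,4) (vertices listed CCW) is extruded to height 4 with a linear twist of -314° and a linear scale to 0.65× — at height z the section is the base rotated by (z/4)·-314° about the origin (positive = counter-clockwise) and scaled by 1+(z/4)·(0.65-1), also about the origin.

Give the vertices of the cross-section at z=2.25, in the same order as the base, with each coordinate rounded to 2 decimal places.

Cross-section at z=2.25: (0.97,-2.76) (-1.39,3.14) (-4.10,1.37) (-3.82,-3.44) (-2.99,-3.80) (0.99,-3.16)

t = z/height = 2.25/4 = 0.5625
s = 1 + (scale-1)·z/height = 1 + (0.65-1)·2.25/4 = 0.803125
θ = twist·z/height = -314°·2.25/4 = -176.6250° = -3.082688 rad
cos θ = -0.998266, sin θ = -0.058871 (intermediates below are computed at full precision and shown rounded to 5 d.p.)
v1: (-1,3.5) → rotate → (1.20431,-3.43506) → ×s → (0.96721,-2.75878) → (0.97,-2.76)
v2: (1.5,-4) → rotate → (-1.73288,3.90476) → ×s → (-1.39172,3.13601) → (-1.39,3.14)
v3: (5,-2) → rotate → (-5.10907,1.70218) → ×s → (-4.10322,1.36706) → (-4.10,1.37)
v4: (5,4) → rotate → (-4.75584,-4.28742) → ×s → (-3.81954,-3.44333) → (-3.82,-3.44)
v5: (4,4.5) → rotate → (-3.72814,-4.72768) → ×s → (-2.99417,-3.79692) → (-2.99,-3.80)
v6: (-1,4) → rotate → (1.23375,-3.93419) → ×s → (0.99085,-3.15965) → (0.99,-3.16)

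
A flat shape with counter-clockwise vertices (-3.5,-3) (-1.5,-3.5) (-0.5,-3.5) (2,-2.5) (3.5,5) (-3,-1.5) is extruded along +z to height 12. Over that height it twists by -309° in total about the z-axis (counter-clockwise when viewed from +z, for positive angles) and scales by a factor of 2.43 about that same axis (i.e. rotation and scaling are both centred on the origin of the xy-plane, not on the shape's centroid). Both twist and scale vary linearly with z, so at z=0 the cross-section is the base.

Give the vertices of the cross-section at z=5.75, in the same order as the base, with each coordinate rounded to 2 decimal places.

t = z/height = 5.75/12 = 0.479167
s = 1 + (scale-1)·z/height = 1 + (2.43-1)·5.75/12 = 1.685208
θ = twist·z/height = -309°·5.75/12 = -148.0625° = -2.584178 rad
cos θ = -0.848626, sin θ = -0.528994 (intermediates below are computed at full precision and shown rounded to 5 d.p.)
v1: (-3.5,-3) → rotate → (1.38321,4.39736) → ×s → (2.33099,7.41046) → (2.33,7.41)
v2: (-1.5,-3.5) → rotate → (-0.57854,3.76368) → ×s → (-0.97496,6.34259) → (-0.97,6.34)
v3: (-0.5,-3.5) → rotate → (-1.42717,3.23469) → ×s → (-2.40507,5.45112) → (-2.41,5.45)
v4: (2,-2.5) → rotate → (-3.01974,1.06358) → ×s → (-5.08888,1.79235) → (-5.09,1.79)
v5: (3.5,5) → rotate → (-0.32522,-6.09461) → ×s → (-0.54806,-10.27068) → (-0.55,-10.27)
v6: (-3,-1.5) → rotate → (1.75239,2.85992) → ×s → (2.95314,4.81956) → (2.95,4.82)

Cross-section at z=5.75: (2.33,7.41) (-0.97,6.34) (-2.41,5.45) (-5.09,1.79) (-0.55,-10.27) (2.95,4.82)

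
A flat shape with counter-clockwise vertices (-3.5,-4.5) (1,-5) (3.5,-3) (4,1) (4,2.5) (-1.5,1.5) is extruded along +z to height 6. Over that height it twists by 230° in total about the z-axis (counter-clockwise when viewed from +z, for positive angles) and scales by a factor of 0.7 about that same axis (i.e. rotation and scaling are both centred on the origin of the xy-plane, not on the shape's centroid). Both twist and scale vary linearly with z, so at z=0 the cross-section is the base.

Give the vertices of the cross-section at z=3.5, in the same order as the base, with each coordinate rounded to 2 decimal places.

Cross-section at z=3.5: (4.67,0.52) (2.38,3.47) (-0.24,3.80) (-2.89,1.79) (-3.78,0.93) (-0.03,-1.75)

t = z/height = 3.5/6 = 0.583333
s = 1 + (scale-1)·z/height = 1 + (0.7-1)·3.5/6 = 0.825000
θ = twist·z/height = 230°·3.5/6 = 134.1667° = 2.341650 rad
cos θ = -0.696748, sin θ = 0.717316 (intermediates below are computed at full precision and shown rounded to 5 d.p.)
v1: (-3.5,-4.5) → rotate → (5.66654,0.62476) → ×s → (4.67490,0.51543) → (4.67,0.52)
v2: (1,-5) → rotate → (2.88983,4.20106) → ×s → (2.38411,3.46587) → (2.38,3.47)
v3: (3.5,-3) → rotate → (-0.28667,4.60085) → ×s → (-0.23650,3.79570) → (-0.24,3.80)
v4: (4,1) → rotate → (-3.50431,2.17252) → ×s → (-2.89105,1.79233) → (-2.89,1.79)
v5: (4,2.5) → rotate → (-4.58028,1.12739) → ×s → (-3.77873,0.93010) → (-3.78,0.93)
v6: (-1.5,1.5) → rotate → (-0.03085,-2.12110) → ×s → (-0.02545,-1.74990) → (-0.03,-1.75)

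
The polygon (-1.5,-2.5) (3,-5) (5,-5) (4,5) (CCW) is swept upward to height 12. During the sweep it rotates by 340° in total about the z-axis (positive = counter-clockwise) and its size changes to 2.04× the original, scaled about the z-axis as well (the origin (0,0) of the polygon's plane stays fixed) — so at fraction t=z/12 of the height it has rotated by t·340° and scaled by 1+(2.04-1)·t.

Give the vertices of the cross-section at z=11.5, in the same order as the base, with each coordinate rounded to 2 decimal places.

Cross-section at z=11.5: (-5.28,-2.45) (-0.65,-11.62) (2.65,-13.87) (12.21,3.77)

t = z/height = 11.5/12 = 0.958333
s = 1 + (scale-1)·z/height = 1 + (2.04-1)·11.5/12 = 1.996667
θ = twist·z/height = 340°·11.5/12 = 325.8333° = 5.686864 rad
cos θ = 0.827407, sin θ = -0.561602 (intermediates below are computed at full precision and shown rounded to 5 d.p.)
v1: (-1.5,-2.5) → rotate → (-2.64512,-1.22612) → ×s → (-5.28142,-2.44814) → (-5.28,-2.45)
v2: (3,-5) → rotate → (-0.32579,-5.82184) → ×s → (-0.65049,-11.62428) → (-0.65,-11.62)
v3: (5,-5) → rotate → (1.32903,-6.94505) → ×s → (2.65362,-13.86695) → (2.65,-13.87)
v4: (4,5) → rotate → (6.11764,1.89063) → ×s → (12.21489,3.77496) → (12.21,3.77)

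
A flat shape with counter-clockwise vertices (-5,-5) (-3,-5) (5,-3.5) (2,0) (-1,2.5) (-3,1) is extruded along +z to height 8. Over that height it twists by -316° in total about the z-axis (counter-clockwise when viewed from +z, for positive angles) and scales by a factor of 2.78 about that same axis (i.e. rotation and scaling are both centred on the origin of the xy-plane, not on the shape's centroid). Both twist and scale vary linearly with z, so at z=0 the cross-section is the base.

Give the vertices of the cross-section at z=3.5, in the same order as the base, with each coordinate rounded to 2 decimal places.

t = z/height = 3.5/8 = 0.4375
s = 1 + (scale-1)·z/height = 1 + (2.78-1)·3.5/8 = 1.778750
θ = twist·z/height = -316°·3.5/8 = -138.2500° = -2.412918 rad
cos θ = -0.746057, sin θ = -0.665882 (intermediates below are computed at full precision and shown rounded to 5 d.p.)
v1: (-5,-5) → rotate → (0.40088,7.05970) → ×s → (0.71306,12.55743) → (0.71,12.56)
v2: (-3,-5) → rotate → (-1.09124,5.72793) → ×s → (-1.94104,10.18856) → (-1.94,10.19)
v3: (5,-3.5) → rotate → (-6.06087,-0.71821) → ×s → (-10.78078,-1.27751) → (-10.78,-1.28)
v4: (2,0) → rotate → (-1.49211,-1.33176) → ×s → (-2.65410,-2.36887) → (-2.65,-2.37)
v5: (-1,2.5) → rotate → (2.41076,-1.19926) → ×s → (4.28814,-2.13319) → (4.29,-2.13)
v6: (-3,1) → rotate → (2.90405,1.25159) → ×s → (5.16559,2.22626) → (5.17,2.23)

Cross-section at z=3.5: (0.71,12.56) (-1.94,10.19) (-10.78,-1.28) (-2.65,-2.37) (4.29,-2.13) (5.17,2.23)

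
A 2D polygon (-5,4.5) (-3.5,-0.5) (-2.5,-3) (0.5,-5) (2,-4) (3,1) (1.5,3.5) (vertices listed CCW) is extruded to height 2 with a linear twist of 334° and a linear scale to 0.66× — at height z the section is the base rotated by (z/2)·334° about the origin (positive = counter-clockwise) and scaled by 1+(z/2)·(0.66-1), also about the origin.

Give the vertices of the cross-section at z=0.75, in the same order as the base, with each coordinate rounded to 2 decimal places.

Cross-section at z=0.75: (-0.69,-5.83) (2.12,-2.24) (3.40,-0.27) (3.31,2.87) (1.84,3.44) (-2.22,1.63) (-3.25,-0.69)

t = z/height = 0.75/2 = 0.375
s = 1 + (scale-1)·z/height = 1 + (0.66-1)·0.75/2 = 0.872500
θ = twist·z/height = 334°·0.75/2 = 125.2500° = 2.186025 rad
cos θ = -0.577145, sin θ = 0.816642 (intermediates below are computed at full precision and shown rounded to 5 d.p.)
v1: (-5,4.5) → rotate → (-0.78916,-6.68036) → ×s → (-0.68854,-5.82862) → (-0.69,-5.83)
v2: (-3.5,-0.5) → rotate → (2.42833,-2.56967) → ×s → (2.11872,-2.24204) → (2.12,-2.24)
v3: (-2.5,-3) → rotate → (3.89279,-0.31017) → ×s → (3.39646,-0.27062) → (3.40,-0.27)
v4: (0.5,-5) → rotate → (3.79464,3.29405) → ×s → (3.31082,2.87406) → (3.31,2.87)
v5: (2,-4) → rotate → (2.11228,3.94186) → ×s → (1.84296,3.43928) → (1.84,3.44)
v6: (3,1) → rotate → (-2.54808,1.87278) → ×s → (-2.22320,1.63400) → (-2.22,1.63)
v7: (1.5,3.5) → rotate → (-3.72396,-0.79505) → ×s → (-3.24916,-0.69368) → (-3.25,-0.69)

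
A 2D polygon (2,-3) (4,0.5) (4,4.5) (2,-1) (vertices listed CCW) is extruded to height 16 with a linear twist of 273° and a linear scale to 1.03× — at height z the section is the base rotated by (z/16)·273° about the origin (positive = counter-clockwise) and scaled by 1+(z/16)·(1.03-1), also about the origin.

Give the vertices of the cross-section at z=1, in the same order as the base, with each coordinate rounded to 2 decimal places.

t = z/height = 1/16 = 0.0625
s = 1 + (scale-1)·z/height = 1 + (1.03-1)·1/16 = 1.001875
θ = twist·z/height = 273°·1/16 = 17.0625° = 0.297797 rad
cos θ = 0.955985, sin θ = 0.293415 (intermediates below are computed at full precision and shown rounded to 5 d.p.)
v1: (2,-3) → rotate → (2.79221,-2.28113) → ×s → (2.79745,-2.28540) → (2.80,-2.29)
v2: (4,0.5) → rotate → (3.67723,1.65165) → ×s → (3.68413,1.65475) → (3.68,1.65)
v3: (4,4.5) → rotate → (2.50357,5.47559) → ×s → (2.50827,5.48586) → (2.51,5.49)
v4: (2,-1) → rotate → (2.20539,-0.36916) → ×s → (2.20952,-0.36985) → (2.21,-0.37)

Cross-section at z=1: (2.80,-2.29) (3.68,1.65) (2.51,5.49) (2.21,-0.37)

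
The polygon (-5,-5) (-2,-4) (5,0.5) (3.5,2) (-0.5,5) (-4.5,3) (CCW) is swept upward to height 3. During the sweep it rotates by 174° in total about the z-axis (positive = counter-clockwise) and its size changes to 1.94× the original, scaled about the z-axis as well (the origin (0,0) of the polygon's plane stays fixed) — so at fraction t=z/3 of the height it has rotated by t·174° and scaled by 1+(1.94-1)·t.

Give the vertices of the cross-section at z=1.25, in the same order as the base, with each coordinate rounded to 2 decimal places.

Cross-section at z=1.25: (4.54,-8.73) (4.47,-4.33) (1.43,6.85) (-1.19,5.48) (-6.85,1.43) (-5.86,-4.72)

t = z/height = 1.25/3 = 0.416667
s = 1 + (scale-1)·z/height = 1 + (1.94-1)·1.25/3 = 1.391667
θ = twist·z/height = 174°·1.25/3 = 72.5000° = 1.265364 rad
cos θ = 0.300706, sin θ = 0.953717 (intermediates below are computed at full precision and shown rounded to 5 d.p.)
v1: (-5,-5) → rotate → (3.26506,-6.27211) → ×s → (4.54387,-8.72869) → (4.54,-8.73)
v2: (-2,-4) → rotate → (3.21346,-3.11026) → ×s → (4.47206,-4.32844) → (4.47,-4.33)
v3: (5,0.5) → rotate → (1.02667,4.91894) → ×s → (1.42878,6.84552) → (1.43,6.85)
v4: (3.5,2) → rotate → (-0.85496,3.93942) → ×s → (-1.18982,5.48236) → (-1.19,5.48)
v5: (-0.5,5) → rotate → (-4.91894,1.02667) → ×s → (-6.84552,1.42878) → (-6.85,1.43)
v6: (-4.5,3) → rotate → (-4.21433,-3.38961) → ×s → (-5.86494,-4.71721) → (-5.86,-4.72)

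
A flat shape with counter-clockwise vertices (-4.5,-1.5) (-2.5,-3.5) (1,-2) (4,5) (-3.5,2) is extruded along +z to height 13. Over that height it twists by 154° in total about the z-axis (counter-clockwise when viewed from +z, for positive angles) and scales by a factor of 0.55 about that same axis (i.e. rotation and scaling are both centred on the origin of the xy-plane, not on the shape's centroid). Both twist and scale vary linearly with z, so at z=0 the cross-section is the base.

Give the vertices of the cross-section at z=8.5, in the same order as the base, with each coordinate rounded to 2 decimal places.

t = z/height = 8.5/13 = 0.653846
s = 1 + (scale-1)·z/height = 1 + (0.55-1)·8.5/13 = 0.705769
θ = twist·z/height = 154°·8.5/13 = 100.6923° = 1.757412 rad
cos θ = -0.185535, sin θ = 0.982638 (intermediates below are computed at full precision and shown rounded to 5 d.p.)
v1: (-4.5,-1.5) → rotate → (2.30886,-4.14357) → ×s → (1.62952,-2.92440) → (1.63,-2.92)
v2: (-2.5,-3.5) → rotate → (3.90307,-1.80722) → ×s → (2.75467,-1.27548) → (2.75,-1.28)
v3: (1,-2) → rotate → (1.77974,1.35371) → ×s → (1.25609,0.95540) → (1.26,0.96)
v4: (4,5) → rotate → (-5.65533,3.00288) → ×s → (-3.99136,2.11934) → (-3.99,2.12)
v5: (-3.5,2) → rotate → (-1.31590,-3.81030) → ×s → (-0.92872,-2.68919) → (-0.93,-2.69)

Cross-section at z=8.5: (1.63,-2.92) (2.75,-1.28) (1.26,0.96) (-3.99,2.12) (-0.93,-2.69)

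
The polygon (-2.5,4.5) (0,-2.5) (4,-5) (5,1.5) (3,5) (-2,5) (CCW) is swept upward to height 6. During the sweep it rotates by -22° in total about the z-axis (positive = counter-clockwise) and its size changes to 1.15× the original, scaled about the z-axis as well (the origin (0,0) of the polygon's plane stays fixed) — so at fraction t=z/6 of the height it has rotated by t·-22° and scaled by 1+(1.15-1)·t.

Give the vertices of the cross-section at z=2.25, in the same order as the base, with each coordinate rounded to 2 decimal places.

Cross-section at z=2.25: (-1.93,5.08) (-0.38,-2.61) (3.42,-5.83) (5.45,0.81) (3.89,4.77) (-1.33,5.53)

t = z/height = 2.25/6 = 0.375
s = 1 + (scale-1)·z/height = 1 + (1.15-1)·2.25/6 = 1.056250
θ = twist·z/height = -22°·2.25/6 = -8.2500° = -0.143990 rad
cos θ = 0.989651, sin θ = -0.143493 (intermediates below are computed at full precision and shown rounded to 5 d.p.)
v1: (-2.5,4.5) → rotate → (-1.82841,4.81216) → ×s → (-1.93126,5.08285) → (-1.93,5.08)
v2: (0,-2.5) → rotate → (-0.35873,-2.47413) → ×s → (-0.37891,-2.61330) → (-0.38,-2.61)
v3: (4,-5) → rotate → (3.24114,-5.52223) → ×s → (3.42346,-5.83285) → (3.42,-5.83)
v4: (5,1.5) → rotate → (5.16350,0.76701) → ×s → (5.45394,0.81016) → (5.45,0.81)
v5: (3,5) → rotate → (3.68642,4.51778) → ×s → (3.89378,4.77190) → (3.89,4.77)
v6: (-2,5) → rotate → (-1.26184,5.23524) → ×s → (-1.33282,5.52972) → (-1.33,5.53)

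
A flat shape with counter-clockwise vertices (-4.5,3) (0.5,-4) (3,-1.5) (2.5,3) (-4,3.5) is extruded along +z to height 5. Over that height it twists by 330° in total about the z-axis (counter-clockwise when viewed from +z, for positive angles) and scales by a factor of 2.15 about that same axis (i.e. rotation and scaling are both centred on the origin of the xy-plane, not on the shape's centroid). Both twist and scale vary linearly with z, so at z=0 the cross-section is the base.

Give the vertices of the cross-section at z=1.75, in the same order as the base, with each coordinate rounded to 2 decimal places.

t = z/height = 1.75/5 = 0.35
s = 1 + (scale-1)·z/height = 1 + (2.15-1)·1.75/5 = 1.402500
θ = twist·z/height = 330°·1.75/5 = 115.5000° = 2.015855 rad
cos θ = -0.430511, sin θ = 0.902585 (intermediates below are computed at full precision and shown rounded to 5 d.p.)
v1: (-4.5,3) → rotate → (-0.77046,-5.35317) → ×s → (-1.08056,-7.50782) → (-1.08,-7.51)
v2: (0.5,-4) → rotate → (3.39509,2.17334) → ×s → (4.76161,3.04811) → (4.76,3.05)
v3: (3,-1.5) → rotate → (0.06234,3.35352) → ×s → (0.08744,4.70332) → (0.09,4.70)
v4: (2.5,3) → rotate → (-3.78403,0.96493) → ×s → (-5.30711,1.35331) → (-5.31,1.35)
v5: (-4,3.5) → rotate → (-1.43700,-5.11713) → ×s → (-2.01540,-7.17677) → (-2.02,-7.18)

Cross-section at z=1.75: (-1.08,-7.51) (4.76,3.05) (0.09,4.70) (-5.31,1.35) (-2.02,-7.18)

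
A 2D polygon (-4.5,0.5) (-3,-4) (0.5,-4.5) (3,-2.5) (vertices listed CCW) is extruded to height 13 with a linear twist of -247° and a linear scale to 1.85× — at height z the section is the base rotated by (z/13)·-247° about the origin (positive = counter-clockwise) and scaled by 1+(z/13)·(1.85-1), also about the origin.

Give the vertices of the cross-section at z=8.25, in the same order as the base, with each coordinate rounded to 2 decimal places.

t = z/height = 8.25/13 = 0.634615
s = 1 + (scale-1)·z/height = 1 + (1.85-1)·8.25/13 = 1.539423
θ = twist·z/height = -247°·8.25/13 = -156.7500° = -2.735804 rad
cos θ = -0.918791, sin θ = -0.394744 (intermediates below are computed at full precision and shown rounded to 5 d.p.)
v1: (-4.5,0.5) → rotate → (4.33193,1.31695) → ×s → (6.66868,2.02735) → (6.67,2.03)
v2: (-3,-4) → rotate → (1.17740,4.85940) → ×s → (1.81251,7.48067) → (1.81,7.48)
v3: (0.5,-4.5) → rotate → (-2.23574,3.93719) → ×s → (-3.44175,6.06100) → (-3.44,6.06)
v4: (3,-2.5) → rotate → (-3.74323,1.11275) → ×s → (-5.76242,1.71299) → (-5.76,1.71)

Cross-section at z=8.25: (6.67,2.03) (1.81,7.48) (-3.44,6.06) (-5.76,1.71)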